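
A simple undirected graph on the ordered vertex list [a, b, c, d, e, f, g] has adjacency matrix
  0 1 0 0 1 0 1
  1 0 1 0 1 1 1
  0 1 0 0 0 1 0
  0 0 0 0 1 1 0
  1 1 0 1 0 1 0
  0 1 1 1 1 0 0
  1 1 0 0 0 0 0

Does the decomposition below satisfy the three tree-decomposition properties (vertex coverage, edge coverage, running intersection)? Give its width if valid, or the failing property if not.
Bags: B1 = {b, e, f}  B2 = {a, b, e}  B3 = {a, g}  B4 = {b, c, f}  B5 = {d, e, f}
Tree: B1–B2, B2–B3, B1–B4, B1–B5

No — edge (b,g) lies in no bag.

A tree decomposition must satisfy three properties: every vertex lies in some bag; for every edge, both endpoints lie together in some bag; and for every vertex, the bags containing it form a connected subtree. Here edge (b,g) lies in no bag, so the decomposition is invalid.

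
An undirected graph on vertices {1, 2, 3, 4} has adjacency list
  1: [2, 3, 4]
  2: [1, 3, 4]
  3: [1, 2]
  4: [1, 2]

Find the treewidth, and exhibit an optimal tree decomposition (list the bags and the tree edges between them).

The largest bag has 3 vertices, giving width 2; this decomposition certifies tw(G) ≤ 2. Conversely, {1, 2, 3} is a clique of size 3, and the vertices of any clique must share a bag in every tree decomposition; so some bag has ≥ 3 vertices and tw(G) ≥ 2. Combining the bounds, tw(G) = 2.

Treewidth 2.
Bags: B1 = {1, 2, 3}  B2 = {1, 2, 4}
Tree: B1–B2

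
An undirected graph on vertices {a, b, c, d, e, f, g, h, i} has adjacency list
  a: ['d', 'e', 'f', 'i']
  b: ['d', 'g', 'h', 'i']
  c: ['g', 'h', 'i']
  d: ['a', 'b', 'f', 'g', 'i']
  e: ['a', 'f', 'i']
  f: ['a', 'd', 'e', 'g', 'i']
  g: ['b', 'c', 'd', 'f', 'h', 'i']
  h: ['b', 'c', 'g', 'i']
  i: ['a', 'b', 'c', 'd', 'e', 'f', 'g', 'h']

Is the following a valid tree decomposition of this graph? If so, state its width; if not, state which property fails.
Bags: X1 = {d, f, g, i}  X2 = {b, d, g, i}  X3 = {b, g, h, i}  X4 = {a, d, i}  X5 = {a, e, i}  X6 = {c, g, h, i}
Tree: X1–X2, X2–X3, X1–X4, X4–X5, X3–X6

A tree decomposition must satisfy three properties: every vertex lies in some bag; for every edge, both endpoints lie together in some bag; and for every vertex, the bags containing it form a connected subtree. Here edge (f,a) lies in no bag, so the decomposition is invalid.

No — edge (f,a) lies in no bag.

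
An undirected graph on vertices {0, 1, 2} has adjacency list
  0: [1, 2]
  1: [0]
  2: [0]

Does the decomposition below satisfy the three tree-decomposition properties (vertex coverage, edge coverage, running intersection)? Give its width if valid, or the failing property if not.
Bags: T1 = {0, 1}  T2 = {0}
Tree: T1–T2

A tree decomposition must satisfy three properties: every vertex lies in some bag; for every edge, both endpoints lie together in some bag; and for every vertex, the bags containing it form a connected subtree. Here vertex 2 appears in no bag, so the decomposition is invalid.

No — vertex 2 appears in no bag.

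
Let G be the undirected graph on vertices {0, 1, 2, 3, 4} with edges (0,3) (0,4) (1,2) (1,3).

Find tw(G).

1

A width-1 tree decomposition is:
Bags: B1 = {0, 3}  B2 = {1, 3}  B3 = {1, 2}  B4 = {0, 4}
Tree: B1–B2, B2–B3, B1–B4
Each bag holds 2 vertices, so the decomposition has width 1, which upper-bounds the treewidth. Since G has at least one edge (e.g. 3–0), it is not an edgeless graph, so tw(G) ≥ 1. Therefore the treewidth is 1.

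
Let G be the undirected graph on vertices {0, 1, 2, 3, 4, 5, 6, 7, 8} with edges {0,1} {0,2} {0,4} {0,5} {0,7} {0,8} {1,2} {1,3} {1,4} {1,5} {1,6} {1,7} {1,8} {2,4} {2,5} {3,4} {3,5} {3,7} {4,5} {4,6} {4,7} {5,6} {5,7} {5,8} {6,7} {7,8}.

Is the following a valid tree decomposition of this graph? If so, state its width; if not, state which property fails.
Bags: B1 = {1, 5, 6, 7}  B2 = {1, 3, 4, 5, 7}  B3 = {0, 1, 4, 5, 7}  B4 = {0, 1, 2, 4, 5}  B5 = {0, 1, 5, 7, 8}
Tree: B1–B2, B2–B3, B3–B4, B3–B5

A tree decomposition must satisfy three properties: every vertex lies in some bag; for every edge, both endpoints lie together in some bag; and for every vertex, the bags containing it form a connected subtree. Here edge (4,6) lies in no bag, so the decomposition is invalid.

No — edge (4,6) lies in no bag.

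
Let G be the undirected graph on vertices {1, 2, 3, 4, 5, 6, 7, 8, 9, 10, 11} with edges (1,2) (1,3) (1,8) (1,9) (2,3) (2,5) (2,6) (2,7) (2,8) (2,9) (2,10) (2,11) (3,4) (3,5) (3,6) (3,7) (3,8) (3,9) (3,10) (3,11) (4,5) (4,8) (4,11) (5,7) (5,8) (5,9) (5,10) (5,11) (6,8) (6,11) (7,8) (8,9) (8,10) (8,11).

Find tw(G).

4

A width-4 tree decomposition is:
Bags: B1 = {2, 3, 5, 8, 9}  B2 = {2, 3, 5, 8, 11}  B3 = {3, 4, 5, 8, 11}  B4 = {2, 3, 6, 8, 11}  B5 = {2, 3, 5, 7, 8}  B6 = {1, 2, 3, 8, 9}  B7 = {2, 3, 5, 8, 10}
Tree: B1–B2, B2–B3, B2–B4, B2–B5, B1–B6, B1–B7
The largest bag has 5 vertices, giving width 4; this decomposition certifies tw(G) ≤ 4. For the lower bound, the 5 vertices {1, 2, 3, 8, 9} are pairwise adjacent, and any tree decomposition puts a clique entirely inside one bag — forcing width ≥ 4. The upper and lower bounds meet at 4, so that is the treewidth.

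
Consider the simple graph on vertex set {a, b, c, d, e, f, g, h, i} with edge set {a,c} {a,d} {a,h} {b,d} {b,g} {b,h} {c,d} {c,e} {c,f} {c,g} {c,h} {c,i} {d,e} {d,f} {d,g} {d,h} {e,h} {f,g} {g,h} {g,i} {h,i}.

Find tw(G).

3

A width-3 tree decomposition is:
Bags: B1 = {b, d, g, h}  B2 = {c, d, g, h}  B3 = {c, d, e, h}  B4 = {a, c, d, h}  B5 = {c, d, f, g}  B6 = {c, g, h, i}
Tree: B1–B2, B2–B3, B3–B4, B2–B5, B2–B6
Every bag has size at most 4, so the width is 4 − 1 = 3 and tw(G) ≤ 3. For the lower bound, the 4 vertices {c, d, g, h} are pairwise adjacent, and any tree decomposition puts a clique entirely inside one bag — forcing width ≥ 3. Therefore the treewidth is 3.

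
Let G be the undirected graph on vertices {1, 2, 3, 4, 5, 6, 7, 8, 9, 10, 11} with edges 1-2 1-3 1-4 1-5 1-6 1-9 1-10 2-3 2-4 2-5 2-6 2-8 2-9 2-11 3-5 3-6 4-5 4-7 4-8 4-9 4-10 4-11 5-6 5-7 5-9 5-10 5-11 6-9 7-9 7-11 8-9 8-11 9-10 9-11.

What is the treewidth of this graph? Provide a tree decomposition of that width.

Treewidth 4.
One such decomposition:
Bags: B1 = {1, 2, 4, 5, 9}  B2 = {2, 4, 5, 9, 11}  B3 = {4, 5, 7, 9, 11}  B4 = {1, 2, 5, 6, 9}  B5 = {2, 4, 8, 9, 11}  B6 = {1, 4, 5, 9, 10}  B7 = {1, 2, 3, 5, 6}
Tree: B1–B2, B2–B3, B1–B4, B2–B5, B1–B6, B4–B7

The largest bag has 5 vertices, giving width 4; this decomposition certifies tw(G) ≤ 4. For the lower bound, the 5 vertices {2, 4, 8, 9, 11} are pairwise adjacent, and any tree decomposition puts a clique entirely inside one bag — forcing width ≥ 4. Combining the bounds, tw(G) = 4.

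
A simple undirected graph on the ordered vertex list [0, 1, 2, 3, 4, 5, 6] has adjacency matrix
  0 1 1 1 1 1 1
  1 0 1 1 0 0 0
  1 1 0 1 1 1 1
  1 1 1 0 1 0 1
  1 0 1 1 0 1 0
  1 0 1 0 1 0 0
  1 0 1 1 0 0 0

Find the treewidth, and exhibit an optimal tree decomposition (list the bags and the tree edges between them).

Treewidth 3.
Bags: B1 = {0, 1, 2, 3}  B2 = {0, 2, 3, 4}  B3 = {0, 2, 4, 5}  B4 = {0, 2, 3, 6}
Tree: B1–B2, B2–B3, B1–B4

The largest bag has 4 vertices, giving width 3; this decomposition certifies tw(G) ≤ 3. Conversely, {0, 1, 2, 3} is a clique of size 4, and the vertices of any clique must share a bag in every tree decomposition; so some bag has ≥ 4 vertices and tw(G) ≥ 3. Hence tw(G) = 3 exactly.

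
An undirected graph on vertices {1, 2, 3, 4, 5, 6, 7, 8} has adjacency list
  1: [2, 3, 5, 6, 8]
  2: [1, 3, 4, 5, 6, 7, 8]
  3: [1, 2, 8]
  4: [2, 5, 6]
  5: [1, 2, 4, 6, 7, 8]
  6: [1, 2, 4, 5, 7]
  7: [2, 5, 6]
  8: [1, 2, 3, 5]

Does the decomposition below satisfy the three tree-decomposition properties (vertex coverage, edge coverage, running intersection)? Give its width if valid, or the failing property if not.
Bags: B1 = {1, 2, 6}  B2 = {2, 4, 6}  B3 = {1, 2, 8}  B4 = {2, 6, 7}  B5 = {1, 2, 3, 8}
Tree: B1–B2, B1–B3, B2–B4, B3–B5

No — vertex 5 appears in no bag.

A tree decomposition must satisfy three properties: every vertex lies in some bag; for every edge, both endpoints lie together in some bag; and for every vertex, the bags containing it form a connected subtree. Here vertex 5 appears in no bag, so the decomposition is invalid.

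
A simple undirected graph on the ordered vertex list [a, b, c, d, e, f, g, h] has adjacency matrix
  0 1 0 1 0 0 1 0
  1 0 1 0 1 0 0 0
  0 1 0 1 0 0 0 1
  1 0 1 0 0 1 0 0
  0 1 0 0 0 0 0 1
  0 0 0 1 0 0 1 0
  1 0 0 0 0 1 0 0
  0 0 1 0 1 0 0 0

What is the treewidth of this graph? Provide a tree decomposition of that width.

Treewidth 2.
Bags: B1 = {a, f, g}  B2 = {a, d, f}  B3 = {a, b, d}  B4 = {b, c, d}  B5 = {b, c, e}  B6 = {c, e, h}
Tree: B1–B2, B2–B3, B3–B4, B4–B5, B5–B6

Each bag holds 3 vertices, so the decomposition has width 2, which upper-bounds the treewidth. The edges g–f–d–a–g form a cycle, so G is not a tree and its treewidth is at least 2. The upper and lower bounds meet at 2, so that is the treewidth.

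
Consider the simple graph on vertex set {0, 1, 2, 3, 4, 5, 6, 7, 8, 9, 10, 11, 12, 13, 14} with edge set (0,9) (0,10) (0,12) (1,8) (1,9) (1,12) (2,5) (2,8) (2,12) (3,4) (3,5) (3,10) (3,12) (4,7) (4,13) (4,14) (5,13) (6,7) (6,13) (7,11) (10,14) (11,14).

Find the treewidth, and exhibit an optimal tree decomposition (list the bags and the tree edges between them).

Treewidth 3.
One such decomposition:
Bags: B1 = {6, 7, 11, 13}  B2 = {4, 7, 11, 13}  B3 = {4, 11, 13, 14}  B4 = {4, 5, 13, 14}  B5 = {3, 4, 5, 14}  B6 = {3, 5, 10, 14}  B7 = {2, 3, 5, 10}  B8 = {2, 3, 10, 12}  B9 = {0, 2, 10, 12}  B10 = {0, 2, 8, 12}  B11 = {0, 1, 8, 12}  B12 = {0, 1, 8, 9}
Tree: B1–B2, B2–B3, B3–B4, B4–B5, B5–B6, B6–B7, B7–B8, B8–B9, B9–B10, B10–B11, B11–B12

Each bag holds 4 vertices, so the decomposition has width 3, which upper-bounds the treewidth. For the lower bound: the 4 vertex sets {6,7,11}, {13}, {4}, {3,5,10,14} are disjoint, each induces a connected subgraph, and every pair is joined by at least one edge of G. Contracting each set to a single vertex therefore yields K_{4} as a minor, and since treewidth is minor-monotone, tw(G) ≥ tw(K_{4}) = 3. Combining the bounds, tw(G) = 3.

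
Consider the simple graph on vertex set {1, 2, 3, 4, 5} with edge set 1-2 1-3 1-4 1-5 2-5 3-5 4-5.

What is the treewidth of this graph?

2

A width-2 tree decomposition is:
Bags: B1 = {1, 3, 5}  B2 = {1, 2, 5}  B3 = {1, 4, 5}
Tree: B1–B2, B2–B3
Every bag has size at most 3, so the width is 3 − 1 = 2 and tw(G) ≤ 2. Conversely, {1, 2, 5} is a clique of size 3, and the vertices of any clique must share a bag in every tree decomposition; so some bag has ≥ 3 vertices and tw(G) ≥ 2. Combining the bounds, tw(G) = 2.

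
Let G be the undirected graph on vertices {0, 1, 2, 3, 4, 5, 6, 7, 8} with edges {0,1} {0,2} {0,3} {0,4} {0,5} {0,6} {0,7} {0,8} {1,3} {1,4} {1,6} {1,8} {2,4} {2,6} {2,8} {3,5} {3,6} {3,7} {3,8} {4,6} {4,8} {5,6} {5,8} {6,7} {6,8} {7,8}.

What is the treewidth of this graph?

A width-4 tree decomposition is:
Bags: B1 = {0, 1, 4, 6, 8}  B2 = {0, 1, 3, 6, 8}  B3 = {0, 3, 5, 6, 8}  B4 = {0, 3, 6, 7, 8}  B5 = {0, 2, 4, 6, 8}
Tree: B1–B2, B2–B3, B2–B4, B1–B5
Each bag holds 5 vertices, so the decomposition has width 4, which upper-bounds the treewidth. On the other hand G contains the 5-clique {0, 2, 4, 6, 8}. A clique must lie in a single bag of any decomposition, so no decomposition can have width below 4. The upper and lower bounds meet at 4, so that is the treewidth.

4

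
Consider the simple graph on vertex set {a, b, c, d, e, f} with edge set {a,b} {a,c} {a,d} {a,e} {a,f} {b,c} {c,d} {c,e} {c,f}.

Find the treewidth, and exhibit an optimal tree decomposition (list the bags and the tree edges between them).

The largest bag has 3 vertices, giving width 2; this decomposition certifies tw(G) ≤ 2. On the other hand G contains the 3-clique {a, c, d}. A clique must lie in a single bag of any decomposition, so no decomposition can have width below 2. Hence tw(G) = 2 exactly.

Treewidth 2.
One such decomposition:
Bags: B1 = {a, c, e}  B2 = {a, c, d}  B3 = {a, b, c}  B4 = {a, c, f}
Tree: B1–B2, B1–B3, B2–B4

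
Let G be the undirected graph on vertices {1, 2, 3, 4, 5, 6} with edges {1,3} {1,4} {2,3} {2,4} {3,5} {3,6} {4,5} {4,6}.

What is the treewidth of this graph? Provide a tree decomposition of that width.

Treewidth 2.
Bags: B1 = {1, 3, 4}  B2 = {3, 4, 5}  B3 = {3, 4, 6}  B4 = {2, 3, 4}
Tree: B1–B2, B2–B3, B3–B4

Each bag holds 3 vertices, so the decomposition has width 2, which upper-bounds the treewidth. The edges 4–1–3–5–4 form a cycle, so G is not a tree and its treewidth is at least 2. Therefore the treewidth is 2.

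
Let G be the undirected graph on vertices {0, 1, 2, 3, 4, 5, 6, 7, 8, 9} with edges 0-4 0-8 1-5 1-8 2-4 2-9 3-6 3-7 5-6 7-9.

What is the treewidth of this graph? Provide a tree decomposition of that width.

The largest bag has 3 vertices, giving width 2; this decomposition certifies tw(G) ≤ 2. Since 4–2–9–7–3–6–5–1–8–0–4 is a cycle in G, G is not acyclic. Forests are exactly the graphs of treewidth ≤ 1, so tw(G) ≥ 2. Therefore the treewidth is 2.

Treewidth 2.
One such decomposition:
Bags: B1 = {2, 4, 9}  B2 = {4, 7, 9}  B3 = {3, 4, 7}  B4 = {3, 4, 6}  B5 = {4, 5, 6}  B6 = {1, 4, 5}  B7 = {1, 4, 8}  B8 = {0, 4, 8}
Tree: B1–B2, B2–B3, B3–B4, B4–B5, B5–B6, B6–B7, B7–B8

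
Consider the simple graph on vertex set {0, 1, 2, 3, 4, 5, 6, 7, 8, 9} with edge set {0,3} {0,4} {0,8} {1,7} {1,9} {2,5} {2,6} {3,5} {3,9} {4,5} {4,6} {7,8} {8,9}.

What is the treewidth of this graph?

2

A width-2 tree decomposition is:
Bags: B1 = {2, 5, 6}  B2 = {4, 5, 6}  B3 = {3, 4, 5}  B4 = {0, 3, 4}  B5 = {0, 3, 9}  B6 = {0, 8, 9}  B7 = {1, 8, 9}  B8 = {1, 7, 8}
Tree: B1–B2, B2–B3, B3–B4, B4–B5, B5–B6, B6–B7, B7–B8
The largest bag has 3 vertices, giving width 2; this decomposition certifies tw(G) ≤ 2. The edges 2–6–4–5–2 form a cycle, so G is not a tree and its treewidth is at least 2. Hence tw(G) = 2 exactly.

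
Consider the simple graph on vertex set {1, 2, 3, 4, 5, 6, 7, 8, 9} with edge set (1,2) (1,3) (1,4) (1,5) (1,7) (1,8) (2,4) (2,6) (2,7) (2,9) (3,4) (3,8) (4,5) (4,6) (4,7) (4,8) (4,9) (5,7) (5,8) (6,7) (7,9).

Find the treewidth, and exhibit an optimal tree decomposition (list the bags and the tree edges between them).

Every bag has size at most 4, so the width is 4 − 1 = 3 and tw(G) ≤ 3. Conversely, {1, 2, 4, 7} is a clique of size 4, and the vertices of any clique must share a bag in every tree decomposition; so some bag has ≥ 4 vertices and tw(G) ≥ 3. Combining the bounds, tw(G) = 3.

Treewidth 3.
One such decomposition:
Bags: B1 = {1, 4, 5, 7}  B2 = {1, 2, 4, 7}  B3 = {1, 4, 5, 8}  B4 = {2, 4, 7, 9}  B5 = {2, 4, 6, 7}  B6 = {1, 3, 4, 8}
Tree: B1–B2, B1–B3, B2–B4, B4–B5, B3–B6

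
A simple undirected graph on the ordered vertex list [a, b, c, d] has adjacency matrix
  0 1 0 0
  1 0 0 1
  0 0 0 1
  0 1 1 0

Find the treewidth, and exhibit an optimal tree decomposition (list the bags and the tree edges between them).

The largest bag has 2 vertices, giving width 1; this decomposition certifies tw(G) ≤ 1. G has an edge, so its treewidth is at least 1. Hence tw(G) = 1 exactly.

Treewidth 1.
Bags: B1 = {a, b}  B2 = {b, d}  B3 = {c, d}
Tree: B1–B2, B2–B3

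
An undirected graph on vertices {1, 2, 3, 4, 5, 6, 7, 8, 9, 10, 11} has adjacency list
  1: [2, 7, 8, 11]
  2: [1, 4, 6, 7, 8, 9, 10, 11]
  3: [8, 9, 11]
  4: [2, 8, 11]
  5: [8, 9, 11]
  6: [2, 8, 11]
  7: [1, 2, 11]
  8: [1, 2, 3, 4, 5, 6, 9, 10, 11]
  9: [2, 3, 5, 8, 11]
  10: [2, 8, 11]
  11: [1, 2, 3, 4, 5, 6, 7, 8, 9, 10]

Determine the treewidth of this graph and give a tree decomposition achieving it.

Every bag has size at most 4, so the width is 4 − 1 = 3 and tw(G) ≤ 3. Conversely, {1, 2, 8, 11} is a clique of size 4, and the vertices of any clique must share a bag in every tree decomposition; so some bag has ≥ 4 vertices and tw(G) ≥ 3. Hence tw(G) = 3 exactly.

Treewidth 3.
One such decomposition:
Bags: B1 = {2, 6, 8, 11}  B2 = {2, 8, 9, 11}  B3 = {2, 4, 8, 11}  B4 = {1, 2, 8, 11}  B5 = {3, 8, 9, 11}  B6 = {2, 8, 10, 11}  B7 = {5, 8, 9, 11}  B8 = {1, 2, 7, 11}
Tree: B1–B2, B1–B3, B1–B4, B2–B5, B3–B6, B2–B7, B4–B8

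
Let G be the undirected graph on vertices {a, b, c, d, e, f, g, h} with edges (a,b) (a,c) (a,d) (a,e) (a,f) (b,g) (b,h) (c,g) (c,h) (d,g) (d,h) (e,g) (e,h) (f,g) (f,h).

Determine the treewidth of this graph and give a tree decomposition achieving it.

Treewidth 3.
One optimal decomposition is:
Bags: B1 = {a, c, g, h}  B2 = {a, e, g, h}  B3 = {a, f, g, h}  B4 = {a, d, g, h}  B5 = {a, b, g, h}
Tree: B1–B2, B2–B3, B3–B4, B4–B5

Every bag has size at most 4, so the width is 4 − 1 = 3 and tw(G) ≤ 3. For the lower bound: the 4 vertex sets {a,c}, {e,h}, {g}, {f} are disjoint, each induces a connected subgraph, and every pair is joined by at least one edge of G. Contracting each set to a single vertex therefore yields K_{4} as a minor, and since treewidth is minor-monotone, tw(G) ≥ tw(K_{4}) = 3. The upper and lower bounds meet at 3, so that is the treewidth.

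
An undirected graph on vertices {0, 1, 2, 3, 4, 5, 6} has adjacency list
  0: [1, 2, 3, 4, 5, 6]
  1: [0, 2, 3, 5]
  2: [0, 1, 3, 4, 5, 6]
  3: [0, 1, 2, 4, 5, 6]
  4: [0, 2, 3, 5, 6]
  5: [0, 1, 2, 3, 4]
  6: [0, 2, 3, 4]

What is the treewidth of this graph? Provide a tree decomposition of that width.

Each bag holds 5 vertices, so the decomposition has width 4, which upper-bounds the treewidth. On the other hand G contains the 5-clique {0, 1, 2, 3, 5}. A clique must lie in a single bag of any decomposition, so no decomposition can have width below 4. Combining the bounds, tw(G) = 4.

Treewidth 4.
One optimal decomposition is:
Bags: B1 = {0, 2, 3, 4, 5}  B2 = {0, 1, 2, 3, 5}  B3 = {0, 2, 3, 4, 6}
Tree: B1–B2, B1–B3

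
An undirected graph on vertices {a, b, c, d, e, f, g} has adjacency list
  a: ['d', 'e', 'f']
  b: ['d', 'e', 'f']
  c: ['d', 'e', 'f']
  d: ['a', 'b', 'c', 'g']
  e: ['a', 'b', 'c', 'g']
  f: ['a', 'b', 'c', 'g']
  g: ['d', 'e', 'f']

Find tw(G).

A width-3 tree decomposition is:
Bags: B1 = {b, d, e, f}  B2 = {a, d, e, f}  B3 = {d, e, f, g}  B4 = {c, d, e, f}
Tree: B1–B2, B2–B3, B3–B4
Each bag holds 4 vertices, so the decomposition has width 3, which upper-bounds the treewidth. For the lower bound: the 4 vertex sets {b,f}, {a,e}, {d}, {g} are disjoint, each induces a connected subgraph, and every pair is joined by at least one edge of G. Contracting each set to a single vertex therefore yields K_{4} as a minor, and since treewidth is minor-monotone, tw(G) ≥ tw(K_{4}) = 3. The upper and lower bounds meet at 3, so that is the treewidth.

3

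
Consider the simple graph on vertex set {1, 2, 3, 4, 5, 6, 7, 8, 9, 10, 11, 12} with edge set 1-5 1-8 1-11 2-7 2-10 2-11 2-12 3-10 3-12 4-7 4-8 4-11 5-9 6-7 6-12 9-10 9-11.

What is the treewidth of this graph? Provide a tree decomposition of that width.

Treewidth 3.
One such decomposition:
Bags: B1 = {3, 6, 7, 12}  B2 = {2, 3, 7, 12}  B3 = {2, 3, 7, 10}  B4 = {2, 4, 7, 10}  B5 = {2, 4, 10, 11}  B6 = {4, 9, 10, 11}  B7 = {4, 8, 9, 11}  B8 = {1, 8, 9, 11}  B9 = {1, 5, 8, 9}
Tree: B1–B2, B2–B3, B3–B4, B4–B5, B5–B6, B6–B7, B7–B8, B8–B9

The largest bag has 4 vertices, giving width 3; this decomposition certifies tw(G) ≤ 3. For the lower bound: the 4 vertex sets {3,6,12}, {7}, {2}, {4,9,10,11} are disjoint, each induces a connected subgraph, and every pair is joined by at least one edge of G. Contracting each set to a single vertex therefore yields K_{4} as a minor, and since treewidth is minor-monotone, tw(G) ≥ tw(K_{4}) = 3. Hence tw(G) = 3 exactly.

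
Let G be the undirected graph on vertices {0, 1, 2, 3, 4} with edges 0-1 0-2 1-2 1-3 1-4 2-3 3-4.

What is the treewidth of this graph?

A width-2 tree decomposition is:
Bags: B1 = {1, 2, 3}  B2 = {0, 1, 2}  B3 = {1, 3, 4}
Tree: B1–B2, B1–B3
Every bag has size at most 3, so the width is 3 − 1 = 2 and tw(G) ≤ 2. On the other hand G contains the 3-clique {0, 1, 2}. A clique must lie in a single bag of any decomposition, so no decomposition can have width below 2. Combining the bounds, tw(G) = 2.

2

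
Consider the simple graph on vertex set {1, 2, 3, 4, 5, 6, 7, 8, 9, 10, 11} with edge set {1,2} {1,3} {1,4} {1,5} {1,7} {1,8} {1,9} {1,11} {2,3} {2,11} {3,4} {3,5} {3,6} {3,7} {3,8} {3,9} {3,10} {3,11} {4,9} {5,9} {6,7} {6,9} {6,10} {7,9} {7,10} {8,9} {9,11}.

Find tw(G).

3

A width-3 tree decomposition is:
Bags: B1 = {1, 2, 3, 11}  B2 = {1, 3, 9, 11}  B3 = {1, 3, 7, 9}  B4 = {1, 3, 5, 9}  B5 = {1, 3, 4, 9}  B6 = {3, 6, 7, 9}  B7 = {1, 3, 8, 9}  B8 = {3, 6, 7, 10}
Tree: B1–B2, B2–B3, B3–B4, B3–B5, B3–B6, B3–B7, B6–B8
The largest bag has 4 vertices, giving width 3; this decomposition certifies tw(G) ≤ 3. For the lower bound, the 4 vertices {1, 3, 4, 9} are pairwise adjacent, and any tree decomposition puts a clique entirely inside one bag — forcing width ≥ 3. The upper and lower bounds meet at 3, so that is the treewidth.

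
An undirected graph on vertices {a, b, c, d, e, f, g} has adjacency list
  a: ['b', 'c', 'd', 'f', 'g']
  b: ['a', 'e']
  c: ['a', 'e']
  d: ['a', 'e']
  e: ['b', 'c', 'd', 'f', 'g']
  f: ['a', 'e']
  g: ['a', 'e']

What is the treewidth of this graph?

A width-2 tree decomposition is:
Bags: B1 = {a, e, g}  B2 = {a, e, f}  B3 = {a, c, e}  B4 = {a, b, e}  B5 = {a, d, e}
Tree: B1–B2, B2–B3, B3–B4, B4–B5
Each bag holds 3 vertices, so the decomposition has width 2, which upper-bounds the treewidth. For the lower bound, G contains the cycle e–g–a–f–e, so G is not a forest; only forests have treewidth ≤ 1, hence tw(G) ≥ 2. Combining the bounds, tw(G) = 2.

2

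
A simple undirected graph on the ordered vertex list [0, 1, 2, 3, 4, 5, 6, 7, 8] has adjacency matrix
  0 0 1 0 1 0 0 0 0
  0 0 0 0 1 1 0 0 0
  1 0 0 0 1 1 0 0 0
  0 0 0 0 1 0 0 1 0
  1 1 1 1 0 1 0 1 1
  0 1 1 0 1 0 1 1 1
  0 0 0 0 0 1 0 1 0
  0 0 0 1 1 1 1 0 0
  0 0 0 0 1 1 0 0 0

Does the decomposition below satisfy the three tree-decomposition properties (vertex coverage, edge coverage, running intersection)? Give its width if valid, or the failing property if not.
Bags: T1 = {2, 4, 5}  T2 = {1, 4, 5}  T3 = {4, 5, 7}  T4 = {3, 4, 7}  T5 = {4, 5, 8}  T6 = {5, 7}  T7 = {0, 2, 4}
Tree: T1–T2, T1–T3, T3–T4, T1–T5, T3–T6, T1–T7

A tree decomposition must satisfy three properties: every vertex lies in some bag; for every edge, both endpoints lie together in some bag; and for every vertex, the bags containing it form a connected subtree. Here vertex 6 appears in no bag, so the decomposition is invalid.

No — vertex 6 appears in no bag.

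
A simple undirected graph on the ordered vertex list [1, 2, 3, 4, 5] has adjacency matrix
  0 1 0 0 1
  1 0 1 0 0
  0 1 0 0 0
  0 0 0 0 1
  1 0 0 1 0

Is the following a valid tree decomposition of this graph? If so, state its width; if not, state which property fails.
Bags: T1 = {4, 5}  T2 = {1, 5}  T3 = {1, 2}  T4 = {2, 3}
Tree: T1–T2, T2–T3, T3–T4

Yes; width 1.

Every vertex of G appears in some bag (union = {1, 2, 3, 4, 5}); every edge is covered by a bag; and for each vertex v the set of bags containing v is connected in the bag tree. The decomposition is therefore valid. The largest bag has 2 vertices, so the width is 1.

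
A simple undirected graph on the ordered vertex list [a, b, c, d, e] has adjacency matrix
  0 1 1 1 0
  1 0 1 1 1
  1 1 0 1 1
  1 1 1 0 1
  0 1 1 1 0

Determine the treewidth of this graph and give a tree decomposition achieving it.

Treewidth 3.
Bags: B1 = {b, c, d, e}  B2 = {a, b, c, d}
Tree: B1–B2

Each bag holds 4 vertices, so the decomposition has width 3, which upper-bounds the treewidth. For the lower bound, the 4 vertices {b, c, d, e} are pairwise adjacent, and any tree decomposition puts a clique entirely inside one bag — forcing width ≥ 3. The upper and lower bounds meet at 3, so that is the treewidth.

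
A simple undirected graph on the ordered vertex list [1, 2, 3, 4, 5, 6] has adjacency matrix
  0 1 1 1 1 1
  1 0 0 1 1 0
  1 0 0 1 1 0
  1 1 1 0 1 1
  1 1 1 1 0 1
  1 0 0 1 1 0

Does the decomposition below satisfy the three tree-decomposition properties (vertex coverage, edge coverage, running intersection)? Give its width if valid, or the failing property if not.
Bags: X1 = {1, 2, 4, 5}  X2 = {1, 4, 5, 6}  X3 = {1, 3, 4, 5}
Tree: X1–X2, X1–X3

Every vertex of G appears in some bag (union = {1, 2, 3, 4, 5, 6}); every edge is covered by a bag; and for each vertex v the set of bags containing v is connected in the bag tree. The decomposition is therefore valid. The largest bag has 4 vertices, so the width is 3.

Yes; width 3.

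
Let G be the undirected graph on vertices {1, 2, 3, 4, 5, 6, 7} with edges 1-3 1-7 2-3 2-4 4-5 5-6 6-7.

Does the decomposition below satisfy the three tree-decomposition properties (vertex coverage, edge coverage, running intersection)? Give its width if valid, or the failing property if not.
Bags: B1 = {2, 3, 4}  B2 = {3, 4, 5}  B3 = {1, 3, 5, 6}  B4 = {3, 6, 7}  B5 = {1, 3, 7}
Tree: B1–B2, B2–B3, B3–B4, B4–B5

A tree decomposition must satisfy three properties: every vertex lies in some bag; for every edge, both endpoints lie together in some bag; and for every vertex, the bags containing it form a connected subtree. Here bags containing vertex 1 are not connected in the tree, so the decomposition is invalid.

No — bags containing vertex 1 are not connected in the tree.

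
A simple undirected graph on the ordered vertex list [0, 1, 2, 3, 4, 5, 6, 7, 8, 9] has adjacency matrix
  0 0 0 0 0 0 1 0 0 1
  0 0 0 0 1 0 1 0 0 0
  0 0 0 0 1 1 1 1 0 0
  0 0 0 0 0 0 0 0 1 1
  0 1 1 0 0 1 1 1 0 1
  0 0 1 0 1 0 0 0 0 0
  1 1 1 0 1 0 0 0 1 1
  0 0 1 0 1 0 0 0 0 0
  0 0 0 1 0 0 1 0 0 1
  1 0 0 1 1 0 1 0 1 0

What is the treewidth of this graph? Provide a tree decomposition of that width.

The largest bag has 3 vertices, giving width 2; this decomposition certifies tw(G) ≤ 2. Conversely, {0, 6, 9} is a clique of size 3, and the vertices of any clique must share a bag in every tree decomposition; so some bag has ≥ 3 vertices and tw(G) ≥ 2. Therefore the treewidth is 2.

Treewidth 2.
One such decomposition:
Bags: B1 = {6, 8, 9}  B2 = {4, 6, 9}  B3 = {0, 6, 9}  B4 = {2, 4, 6}  B5 = {1, 4, 6}  B6 = {2, 4, 5}  B7 = {2, 4, 7}  B8 = {3, 8, 9}
Tree: B1–B2, B2–B3, B2–B4, B4–B5, B4–B6, B6–B7, B1–B8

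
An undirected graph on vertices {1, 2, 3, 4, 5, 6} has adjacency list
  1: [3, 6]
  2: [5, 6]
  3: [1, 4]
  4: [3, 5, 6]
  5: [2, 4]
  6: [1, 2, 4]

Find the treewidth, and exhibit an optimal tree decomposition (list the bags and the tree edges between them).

Each bag holds 3 vertices, so the decomposition has width 2, which upper-bounds the treewidth. For the lower bound, G contains the cycle 2–5–4–6–2, so G is not a forest; only forests have treewidth ≤ 1, hence tw(G) ≥ 2. The upper and lower bounds meet at 2, so that is the treewidth.

Treewidth 2.
One optimal decomposition is:
Bags: B1 = {2, 5, 6}  B2 = {4, 5, 6}  B3 = {1, 4, 6}  B4 = {1, 3, 4}
Tree: B1–B2, B2–B3, B3–B4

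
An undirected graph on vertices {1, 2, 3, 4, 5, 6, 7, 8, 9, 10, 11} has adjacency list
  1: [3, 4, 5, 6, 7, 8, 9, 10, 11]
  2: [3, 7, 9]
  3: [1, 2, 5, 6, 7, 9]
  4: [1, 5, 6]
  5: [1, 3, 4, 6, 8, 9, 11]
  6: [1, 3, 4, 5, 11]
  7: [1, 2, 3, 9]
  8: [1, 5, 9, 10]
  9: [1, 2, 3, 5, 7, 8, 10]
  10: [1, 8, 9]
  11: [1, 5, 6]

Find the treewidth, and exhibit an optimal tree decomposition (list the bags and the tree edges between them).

The largest bag has 4 vertices, giving width 3; this decomposition certifies tw(G) ≤ 3. On the other hand G contains the 4-clique {1, 8, 9, 10}. A clique must lie in a single bag of any decomposition, so no decomposition can have width below 3. Combining the bounds, tw(G) = 3.

Treewidth 3.
Bags: B1 = {1, 3, 5, 6}  B2 = {1, 5, 6, 11}  B3 = {1, 3, 5, 9}  B4 = {1, 4, 5, 6}  B5 = {1, 5, 8, 9}  B6 = {1, 3, 7, 9}  B7 = {2, 3, 7, 9}  B8 = {1, 8, 9, 10}
Tree: B1–B2, B1–B3, B1–B4, B3–B5, B3–B6, B6–B7, B5–B8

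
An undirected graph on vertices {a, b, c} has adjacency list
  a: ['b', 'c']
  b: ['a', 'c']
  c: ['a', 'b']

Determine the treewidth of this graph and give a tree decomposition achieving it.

Treewidth 2.
One optimal decomposition is:
Bags: B1 = {a, b, c}
Tree: (single bag)

A single bag containing all 3 vertices is trivially a valid decomposition of width 2. For the lower bound, the 3 vertices {a, b, c} are pairwise adjacent, and any tree decomposition puts a clique entirely inside one bag — forcing width ≥ 2. The upper and lower bounds meet at 2, so that is the treewidth.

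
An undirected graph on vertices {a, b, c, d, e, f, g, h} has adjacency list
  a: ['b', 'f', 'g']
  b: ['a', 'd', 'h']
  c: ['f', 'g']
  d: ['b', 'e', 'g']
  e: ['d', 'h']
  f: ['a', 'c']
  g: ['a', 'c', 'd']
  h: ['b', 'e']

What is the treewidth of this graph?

A width-2 tree decomposition is:
Bags: B1 = {b, e, h}  B2 = {b, d, e}  B3 = {a, b, d}  B4 = {a, d, g}  B5 = {a, f, g}  B6 = {c, f, g}
Tree: B1–B2, B2–B3, B3–B4, B4–B5, B5–B6
The largest bag has 3 vertices, giving width 2; this decomposition certifies tw(G) ≤ 2. For the lower bound, G contains the cycle h–e–d–b–h, so G is not a forest; only forests have treewidth ≤ 1, hence tw(G) ≥ 2. The upper and lower bounds meet at 2, so that is the treewidth.

2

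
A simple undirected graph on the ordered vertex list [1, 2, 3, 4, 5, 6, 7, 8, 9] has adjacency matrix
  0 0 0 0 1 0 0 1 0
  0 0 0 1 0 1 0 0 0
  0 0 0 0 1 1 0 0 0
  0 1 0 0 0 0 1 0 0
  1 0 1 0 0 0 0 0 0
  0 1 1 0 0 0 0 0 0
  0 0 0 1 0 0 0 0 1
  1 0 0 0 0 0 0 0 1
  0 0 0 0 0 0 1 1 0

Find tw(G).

2

A width-2 tree decomposition is:
Bags: B1 = {1, 8, 9}  B2 = {1, 7, 9}  B3 = {1, 4, 7}  B4 = {1, 2, 4}  B5 = {1, 2, 6}  B6 = {1, 3, 6}  B7 = {1, 3, 5}
Tree: B1–B2, B2–B3, B3–B4, B4–B5, B5–B6, B6–B7
Each bag holds 3 vertices, so the decomposition has width 2, which upper-bounds the treewidth. For the lower bound, G contains the cycle 1–8–9–7–4–2–6–3–5–1, so G is not a forest; only forests have treewidth ≤ 1, hence tw(G) ≥ 2. The upper and lower bounds meet at 2, so that is the treewidth.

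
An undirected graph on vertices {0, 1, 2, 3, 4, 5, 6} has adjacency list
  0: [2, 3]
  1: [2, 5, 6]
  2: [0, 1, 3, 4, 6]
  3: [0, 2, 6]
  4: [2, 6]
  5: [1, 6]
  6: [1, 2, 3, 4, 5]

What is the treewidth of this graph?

2

A width-2 tree decomposition is:
Bags: B1 = {1, 2, 6}  B2 = {2, 3, 6}  B3 = {1, 5, 6}  B4 = {2, 4, 6}  B5 = {0, 2, 3}
Tree: B1–B2, B1–B3, B1–B4, B2–B5
Each bag holds 3 vertices, so the decomposition has width 2, which upper-bounds the treewidth. On the other hand G contains the 3-clique {0, 2, 3}. A clique must lie in a single bag of any decomposition, so no decomposition can have width below 2. Therefore the treewidth is 2.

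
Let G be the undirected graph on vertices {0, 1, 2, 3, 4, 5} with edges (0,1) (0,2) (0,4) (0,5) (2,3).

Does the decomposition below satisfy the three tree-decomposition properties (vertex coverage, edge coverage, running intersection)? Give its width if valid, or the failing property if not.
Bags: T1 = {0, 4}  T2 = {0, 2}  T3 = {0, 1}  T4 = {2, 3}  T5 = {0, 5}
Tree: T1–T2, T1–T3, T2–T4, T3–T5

Every vertex of G appears in some bag (union = {0, 1, 2, 3, 4, 5}); every edge is covered by a bag; and for each vertex v the set of bags containing v is connected in the bag tree. The decomposition is therefore valid. The largest bag has 2 vertices, so the width is 1.

Yes; width 1.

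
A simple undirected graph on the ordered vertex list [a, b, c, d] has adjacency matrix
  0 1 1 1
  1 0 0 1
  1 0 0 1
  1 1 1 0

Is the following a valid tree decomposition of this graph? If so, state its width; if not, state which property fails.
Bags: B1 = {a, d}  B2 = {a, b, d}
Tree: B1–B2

A tree decomposition must satisfy three properties: every vertex lies in some bag; for every edge, both endpoints lie together in some bag; and for every vertex, the bags containing it form a connected subtree. Here vertex c appears in no bag, so the decomposition is invalid.

No — vertex c appears in no bag.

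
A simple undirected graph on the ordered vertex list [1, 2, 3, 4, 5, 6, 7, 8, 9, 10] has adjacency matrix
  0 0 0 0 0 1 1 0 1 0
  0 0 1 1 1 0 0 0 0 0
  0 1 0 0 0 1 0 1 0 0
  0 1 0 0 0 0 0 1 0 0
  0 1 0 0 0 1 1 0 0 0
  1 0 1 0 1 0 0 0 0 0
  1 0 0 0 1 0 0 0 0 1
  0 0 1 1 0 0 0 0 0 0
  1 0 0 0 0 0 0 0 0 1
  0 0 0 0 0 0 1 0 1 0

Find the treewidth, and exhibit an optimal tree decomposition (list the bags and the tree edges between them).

Each bag holds 3 vertices, so the decomposition has width 2, which upper-bounds the treewidth. Since 8–4–2–3–8 is a cycle in G, G is not acyclic. Forests are exactly the graphs of treewidth ≤ 1, so tw(G) ≥ 2. Hence tw(G) = 2 exactly.

Treewidth 2.
One such decomposition:
Bags: B1 = {3, 4, 8}  B2 = {2, 3, 4}  B3 = {2, 3, 6}  B4 = {2, 5, 6}  B5 = {1, 5, 6}  B6 = {1, 5, 7}  B7 = {1, 7, 9}  B8 = {7, 9, 10}
Tree: B1–B2, B2–B3, B3–B4, B4–B5, B5–B6, B6–B7, B7–B8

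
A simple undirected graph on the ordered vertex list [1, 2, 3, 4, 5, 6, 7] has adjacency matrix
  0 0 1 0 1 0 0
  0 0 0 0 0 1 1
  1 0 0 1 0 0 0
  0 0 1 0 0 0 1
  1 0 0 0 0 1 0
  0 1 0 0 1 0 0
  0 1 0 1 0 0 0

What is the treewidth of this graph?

2

A width-2 tree decomposition is:
Bags: B1 = {3, 4, 7}  B2 = {2, 3, 7}  B3 = {2, 3, 6}  B4 = {3, 5, 6}  B5 = {1, 3, 5}
Tree: B1–B2, B2–B3, B3–B4, B4–B5
The largest bag has 3 vertices, giving width 2; this decomposition certifies tw(G) ≤ 2. The edges 3–4–7–2–6–5–1–3 form a cycle, so G is not a tree and its treewidth is at least 2. The upper and lower bounds meet at 2, so that is the treewidth.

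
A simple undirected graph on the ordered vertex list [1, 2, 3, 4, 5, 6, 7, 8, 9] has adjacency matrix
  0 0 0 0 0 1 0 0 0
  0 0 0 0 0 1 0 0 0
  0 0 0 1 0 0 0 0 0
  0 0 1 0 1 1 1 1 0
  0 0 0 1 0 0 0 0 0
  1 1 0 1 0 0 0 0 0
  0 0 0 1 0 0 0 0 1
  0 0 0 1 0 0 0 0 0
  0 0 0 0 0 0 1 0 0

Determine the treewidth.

A width-1 tree decomposition is:
Bags: B1 = {4, 6}  B2 = {1, 6}  B3 = {4, 7}  B4 = {7, 9}  B5 = {2, 6}  B6 = {4, 8}  B7 = {3, 4}  B8 = {4, 5}
Tree: B1–B2, B1–B3, B3–B4, B1–B5, B3–B6, B3–B7, B7–B8
Each bag holds 2 vertices, so the decomposition has width 1, which upper-bounds the treewidth. G has an edge, so its treewidth is at least 1. Hence tw(G) = 1 exactly.

1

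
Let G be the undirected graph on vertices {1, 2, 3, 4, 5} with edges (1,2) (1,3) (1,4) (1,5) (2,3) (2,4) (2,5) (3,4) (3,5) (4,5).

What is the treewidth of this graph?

4

A width-4 tree decomposition is:
Bags: B1 = {1, 2, 3, 4, 5}
Tree: (single bag)
With just one bag of size 5, the width is 5 − 1 = 4, so tw(G) ≤ 4. For the lower bound, the 5 vertices {1, 2, 3, 4, 5} are pairwise adjacent, and any tree decomposition puts a clique entirely inside one bag — forcing width ≥ 4. Therefore the treewidth is 4.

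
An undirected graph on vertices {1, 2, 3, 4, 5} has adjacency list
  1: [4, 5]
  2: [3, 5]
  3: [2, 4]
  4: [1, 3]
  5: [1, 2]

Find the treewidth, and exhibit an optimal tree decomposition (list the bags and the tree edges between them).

Treewidth 2.
Bags: B1 = {2, 3, 5}  B2 = {3, 4, 5}  B3 = {1, 4, 5}
Tree: B1–B2, B2–B3

Each bag holds 3 vertices, so the decomposition has width 2, which upper-bounds the treewidth. Since 5–2–3–4–1–5 is a cycle in G, G is not acyclic. Forests are exactly the graphs of treewidth ≤ 1, so tw(G) ≥ 2. Hence tw(G) = 2 exactly.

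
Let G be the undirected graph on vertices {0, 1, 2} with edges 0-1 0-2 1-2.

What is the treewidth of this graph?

A width-2 tree decomposition is:
Bags: B1 = {0, 1, 2}
Tree: (single bag)
A single bag containing all 3 vertices is trivially a valid decomposition of width 2. For the lower bound, the 3 vertices {0, 1, 2} are pairwise adjacent, and any tree decomposition puts a clique entirely inside one bag — forcing width ≥ 2. Combining the bounds, tw(G) = 2.

2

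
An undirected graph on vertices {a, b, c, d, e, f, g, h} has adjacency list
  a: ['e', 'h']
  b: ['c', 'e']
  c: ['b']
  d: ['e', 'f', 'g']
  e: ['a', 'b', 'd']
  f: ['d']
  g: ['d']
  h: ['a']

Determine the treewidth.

1

A width-1 tree decomposition is:
Bags: B1 = {d, e}  B2 = {a, e}  B3 = {b, e}  B4 = {a, h}  B5 = {d, g}  B6 = {b, c}  B7 = {d, f}
Tree: B1–B2, B2–B3, B2–B4, B1–B5, B3–B6, B1–B7
Every bag has size at most 2, so the width is 2 − 1 = 1 and tw(G) ≤ 1. Since G has at least one edge (e.g. d–e), it is not an edgeless graph, so tw(G) ≥ 1. Hence tw(G) = 1 exactly.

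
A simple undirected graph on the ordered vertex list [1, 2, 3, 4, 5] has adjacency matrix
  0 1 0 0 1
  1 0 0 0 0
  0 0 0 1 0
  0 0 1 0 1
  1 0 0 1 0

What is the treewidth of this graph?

1

A width-1 tree decomposition is:
Bags: B1 = {3, 4}  B2 = {4, 5}  B3 = {1, 5}  B4 = {1, 2}
Tree: B1–B2, B2–B3, B3–B4
The largest bag has 2 vertices, giving width 1; this decomposition certifies tw(G) ≤ 1. Any graph with an edge has treewidth ≥ 1, and G has the edge 3–4. Combining the bounds, tw(G) = 1.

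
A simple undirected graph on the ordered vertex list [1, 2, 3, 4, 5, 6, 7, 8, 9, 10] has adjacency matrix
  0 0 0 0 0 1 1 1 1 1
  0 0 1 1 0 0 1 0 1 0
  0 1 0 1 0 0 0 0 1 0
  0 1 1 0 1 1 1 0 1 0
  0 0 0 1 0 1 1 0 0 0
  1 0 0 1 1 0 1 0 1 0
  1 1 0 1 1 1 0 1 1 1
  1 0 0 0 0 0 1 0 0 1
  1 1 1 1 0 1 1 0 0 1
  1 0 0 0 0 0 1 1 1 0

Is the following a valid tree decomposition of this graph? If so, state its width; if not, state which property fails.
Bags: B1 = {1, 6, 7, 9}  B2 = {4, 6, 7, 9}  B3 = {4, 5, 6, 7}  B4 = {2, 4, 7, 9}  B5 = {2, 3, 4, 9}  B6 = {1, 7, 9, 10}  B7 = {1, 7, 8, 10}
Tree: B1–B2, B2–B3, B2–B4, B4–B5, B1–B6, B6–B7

Every vertex of G appears in some bag (union = {1, 2, 3, 4, 5, 6, 7, 8, 9, 10}); every edge is covered by a bag; and for each vertex v the set of bags containing v is connected in the bag tree. The decomposition is therefore valid. The largest bag has 4 vertices, so the width is 3.

Yes; width 3.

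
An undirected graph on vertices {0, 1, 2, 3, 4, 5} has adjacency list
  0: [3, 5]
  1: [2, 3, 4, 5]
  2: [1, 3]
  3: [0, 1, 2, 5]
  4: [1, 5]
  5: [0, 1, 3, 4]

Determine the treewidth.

2

A width-2 tree decomposition is:
Bags: B1 = {1, 3, 5}  B2 = {0, 3, 5}  B3 = {1, 4, 5}  B4 = {1, 2, 3}
Tree: B1–B2, B1–B3, B1–B4
Each bag holds 3 vertices, so the decomposition has width 2, which upper-bounds the treewidth. Conversely, {0, 3, 5} is a clique of size 3, and the vertices of any clique must share a bag in every tree decomposition; so some bag has ≥ 3 vertices and tw(G) ≥ 2. Hence tw(G) = 2 exactly.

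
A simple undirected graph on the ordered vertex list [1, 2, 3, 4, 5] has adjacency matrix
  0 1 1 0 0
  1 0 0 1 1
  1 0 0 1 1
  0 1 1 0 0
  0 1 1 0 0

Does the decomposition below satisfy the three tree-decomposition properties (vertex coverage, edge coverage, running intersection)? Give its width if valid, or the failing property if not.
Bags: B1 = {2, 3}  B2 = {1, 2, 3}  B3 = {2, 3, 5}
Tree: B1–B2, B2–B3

A tree decomposition must satisfy three properties: every vertex lies in some bag; for every edge, both endpoints lie together in some bag; and for every vertex, the bags containing it form a connected subtree. Here vertex 4 appears in no bag, so the decomposition is invalid.

No — vertex 4 appears in no bag.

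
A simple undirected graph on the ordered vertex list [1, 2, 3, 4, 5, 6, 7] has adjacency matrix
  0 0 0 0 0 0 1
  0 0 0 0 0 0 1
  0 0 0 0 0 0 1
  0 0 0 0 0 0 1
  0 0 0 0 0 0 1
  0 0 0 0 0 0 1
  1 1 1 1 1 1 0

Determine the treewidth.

1

A width-1 tree decomposition is:
Bags: B1 = {1, 7}  B2 = {5, 7}  B3 = {2, 7}  B4 = {3, 7}  B5 = {4, 7}  B6 = {6, 7}
Tree: B1–B2, B2–B3, B1–B4, B2–B5, B2–B6
Every bag has size at most 2, so the width is 2 − 1 = 1 and tw(G) ≤ 1. Any graph with an edge has treewidth ≥ 1, and G has the edge 1–7. Therefore the treewidth is 1.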